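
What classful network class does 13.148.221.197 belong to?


First octet: 13
Binary: 00001101
0xxxxxxx -> Class A (1-126)
Class A, default mask 255.0.0.0 (/8)


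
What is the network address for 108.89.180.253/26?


IP:   01101100.01011001.10110100.11111101
Mask: 11111111.11111111.11111111.11000000
AND operation:
Net:  01101100.01011001.10110100.11000000
Network: 108.89.180.192/26


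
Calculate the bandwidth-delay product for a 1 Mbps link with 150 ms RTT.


BDP = bandwidth * RTT
= 1 Mbps * 150 ms
= 1 * 1e6 * 150 / 1000 bits
= 150000 bits
= 18750 bytes
= 18.3105 KB
BDP = 150000 bits (18750 bytes)


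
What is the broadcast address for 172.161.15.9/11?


Network: 172.160.0.0/11
Host bits = 21
Set all host bits to 1:
Broadcast: 172.191.255.255


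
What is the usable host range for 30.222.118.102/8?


Network: 30.0.0.0
Broadcast: 30.255.255.255
First usable = network + 1
Last usable = broadcast - 1
Range: 30.0.0.1 to 30.255.255.254


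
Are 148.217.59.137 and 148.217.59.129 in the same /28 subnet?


Mask: 255.255.255.240
148.217.59.137 AND mask = 148.217.59.128
148.217.59.129 AND mask = 148.217.59.128
Yes, same subnet (148.217.59.128)


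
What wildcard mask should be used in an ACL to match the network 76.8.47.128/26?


Subnet mask: 255.255.255.192
Wildcard = 255.255.255.255 - subnet mask
255 - 255 = 0
255 - 255 = 0
255 - 255 = 0
255 - 192 = 63
Wildcard: 0.0.0.63


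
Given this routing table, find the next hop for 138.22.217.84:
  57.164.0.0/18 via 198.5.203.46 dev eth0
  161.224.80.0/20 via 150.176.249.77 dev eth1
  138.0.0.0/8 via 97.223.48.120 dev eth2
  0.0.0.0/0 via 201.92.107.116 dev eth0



Longest prefix match for 138.22.217.84:
  /18 57.164.0.0: no
  /20 161.224.80.0: no
  /8 138.0.0.0: MATCH
  /0 0.0.0.0: MATCH
Selected: next-hop 97.223.48.120 via eth2 (matched /8)


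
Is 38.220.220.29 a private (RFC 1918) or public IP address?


RFC 1918 private ranges:
  10.0.0.0/8 (10.0.0.0 - 10.255.255.255)
  172.16.0.0/12 (172.16.0.0 - 172.31.255.255)
  192.168.0.0/16 (192.168.0.0 - 192.168.255.255)
Public (not in any RFC 1918 range)


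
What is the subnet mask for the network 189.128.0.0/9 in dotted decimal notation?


/9 means 9 network bits, 23 host bits
Binary: 11111111100000000000000000000000
Mask: 255.128.0.0


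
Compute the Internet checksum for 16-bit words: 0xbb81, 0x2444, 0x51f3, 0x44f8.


Sum all words (with carry folding):
+ 0xbb81 = 0xbb81
+ 0x2444 = 0xdfc5
+ 0x51f3 = 0x31b9
+ 0x44f8 = 0x76b1
One's complement: ~0x76b1
Checksum = 0x894e


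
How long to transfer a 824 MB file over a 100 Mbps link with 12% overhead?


Effective throughput = 100 * (1 - 12/100) = 88 Mbps
File size in Mb = 824 * 8 = 6592 Mb
Time = 6592 / 88
Time = 74.9091 seconds


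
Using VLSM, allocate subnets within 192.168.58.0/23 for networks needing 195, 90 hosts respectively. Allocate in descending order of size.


195 hosts -> /24 (254 usable): 192.168.58.0/24
90 hosts -> /25 (126 usable): 192.168.59.0/25
Allocation: 192.168.58.0/24 (195 hosts, 254 usable); 192.168.59.0/25 (90 hosts, 126 usable)


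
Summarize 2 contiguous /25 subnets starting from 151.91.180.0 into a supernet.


Original prefix: /25
Number of subnets: 2 = 2^1
New prefix = 25 - 1 = 24
Supernet: 151.91.180.0/24


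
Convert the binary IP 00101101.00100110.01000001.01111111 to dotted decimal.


00101101 = 45
00100110 = 38
01000001 = 65
01111111 = 127
IP: 45.38.65.127


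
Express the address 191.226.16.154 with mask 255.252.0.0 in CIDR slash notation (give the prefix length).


Binary: 11111111.11111100.00000000.00000000
Count leading 1s
Prefix: /14


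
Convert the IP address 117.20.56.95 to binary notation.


117 = 01110101
20 = 00010100
56 = 00111000
95 = 01011111
Binary: 01110101.00010100.00111000.01011111


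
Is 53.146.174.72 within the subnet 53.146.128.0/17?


Subnet network: 53.146.128.0
Test IP AND mask: 53.146.128.0
Yes, 53.146.174.72 is in 53.146.128.0/17


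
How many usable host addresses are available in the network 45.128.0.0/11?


Host bits = 32 - 11 = 21
Total addresses = 2^21 = 2097152
Usable = total - 2 (network and broadcast)
Usable hosts: 2097150


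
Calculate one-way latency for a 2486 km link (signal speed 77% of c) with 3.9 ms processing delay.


Speed = 0.77 * 3e5 km/s = 231000 km/s
Propagation delay = 2486 / 231000 = 0.0108 s = 10.7619 ms
Processing delay = 3.9 ms
Total one-way latency = 14.6619 ms


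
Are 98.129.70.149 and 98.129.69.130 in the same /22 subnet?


Mask: 255.255.252.0
98.129.70.149 AND mask = 98.129.68.0
98.129.69.130 AND mask = 98.129.68.0
Yes, same subnet (98.129.68.0)


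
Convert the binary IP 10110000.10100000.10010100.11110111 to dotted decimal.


10110000 = 176
10100000 = 160
10010100 = 148
11110111 = 247
IP: 176.160.148.247


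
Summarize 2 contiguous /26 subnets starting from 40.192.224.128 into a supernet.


Original prefix: /26
Number of subnets: 2 = 2^1
New prefix = 26 - 1 = 25
Supernet: 40.192.224.128/25


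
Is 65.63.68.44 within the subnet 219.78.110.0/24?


Subnet network: 219.78.110.0
Test IP AND mask: 65.63.68.0
No, 65.63.68.44 is not in 219.78.110.0/24


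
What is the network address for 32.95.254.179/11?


IP:   00100000.01011111.11111110.10110011
Mask: 11111111.11100000.00000000.00000000
AND operation:
Net:  00100000.01000000.00000000.00000000
Network: 32.64.0.0/11


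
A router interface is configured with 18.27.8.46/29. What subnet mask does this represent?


/29 means 29 network bits, 3 host bits
Binary: 11111111111111111111111111111000
Mask: 255.255.255.248


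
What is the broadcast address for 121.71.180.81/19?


Network: 121.71.160.0/19
Host bits = 13
Set all host bits to 1:
Broadcast: 121.71.191.255


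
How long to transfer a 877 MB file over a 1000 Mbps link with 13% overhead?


Effective throughput = 1000 * (1 - 13/100) = 870 Mbps
File size in Mb = 877 * 8 = 7016 Mb
Time = 7016 / 870
Time = 8.0644 seconds


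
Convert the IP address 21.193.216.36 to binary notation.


21 = 00010101
193 = 11000001
216 = 11011000
36 = 00100100
Binary: 00010101.11000001.11011000.00100100


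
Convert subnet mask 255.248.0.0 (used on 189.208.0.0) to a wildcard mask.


Subnet mask: 255.248.0.0
Wildcard = 255.255.255.255 - subnet mask
255 - 255 = 0
255 - 248 = 7
255 - 0 = 255
255 - 0 = 255
Wildcard: 0.7.255.255


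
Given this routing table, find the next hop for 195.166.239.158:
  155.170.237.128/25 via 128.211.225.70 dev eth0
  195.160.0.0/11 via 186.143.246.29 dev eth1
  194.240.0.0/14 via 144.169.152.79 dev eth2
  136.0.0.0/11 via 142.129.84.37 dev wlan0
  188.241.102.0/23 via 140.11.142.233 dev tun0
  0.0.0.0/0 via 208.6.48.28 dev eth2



Longest prefix match for 195.166.239.158:
  /25 155.170.237.128: no
  /11 195.160.0.0: MATCH
  /14 194.240.0.0: no
  /11 136.0.0.0: no
  /23 188.241.102.0: no
  /0 0.0.0.0: MATCH
Selected: next-hop 186.143.246.29 via eth1 (matched /11)


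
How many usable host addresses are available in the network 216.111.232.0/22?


Host bits = 32 - 22 = 10
Total addresses = 2^10 = 1024
Usable = total - 2 (network and broadcast)
Usable hosts: 1022


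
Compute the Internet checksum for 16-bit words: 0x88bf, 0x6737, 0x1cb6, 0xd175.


Sum all words (with carry folding):
+ 0x88bf = 0x88bf
+ 0x6737 = 0xeff6
+ 0x1cb6 = 0x0cad
+ 0xd175 = 0xde22
One's complement: ~0xde22
Checksum = 0x21dd


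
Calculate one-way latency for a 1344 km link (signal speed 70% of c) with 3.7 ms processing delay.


Speed = 0.7 * 3e5 km/s = 210000 km/s
Propagation delay = 1344 / 210000 = 0.0064 s = 6.4 ms
Processing delay = 3.7 ms
Total one-way latency = 10.1 ms


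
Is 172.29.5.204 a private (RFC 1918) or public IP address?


RFC 1918 private ranges:
  10.0.0.0/8 (10.0.0.0 - 10.255.255.255)
  172.16.0.0/12 (172.16.0.0 - 172.31.255.255)
  192.168.0.0/16 (192.168.0.0 - 192.168.255.255)
Private (in 172.16.0.0/12)


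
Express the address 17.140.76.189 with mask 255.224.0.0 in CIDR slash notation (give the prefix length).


Binary: 11111111.11100000.00000000.00000000
Count leading 1s
Prefix: /11


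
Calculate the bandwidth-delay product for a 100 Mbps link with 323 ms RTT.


BDP = bandwidth * RTT
= 100 Mbps * 323 ms
= 100 * 1e6 * 323 / 1000 bits
= 32300000 bits
= 4037500 bytes
= 3942.8711 KB
BDP = 32300000 bits (4037500 bytes)


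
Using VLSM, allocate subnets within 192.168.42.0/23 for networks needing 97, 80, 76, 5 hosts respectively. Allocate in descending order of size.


97 hosts -> /25 (126 usable): 192.168.42.0/25
80 hosts -> /25 (126 usable): 192.168.42.128/25
76 hosts -> /25 (126 usable): 192.168.43.0/25
5 hosts -> /29 (6 usable): 192.168.43.128/29
Allocation: 192.168.42.0/25 (97 hosts, 126 usable); 192.168.42.128/25 (80 hosts, 126 usable); 192.168.43.0/25 (76 hosts, 126 usable); 192.168.43.128/29 (5 hosts, 6 usable)


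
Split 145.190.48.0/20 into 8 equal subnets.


New prefix = 20 + 3 = 23
Each subnet has 512 addresses
  145.190.48.0/23
  145.190.50.0/23
  145.190.52.0/23
  145.190.54.0/23
  145.190.56.0/23
  145.190.58.0/23
  145.190.60.0/23
  145.190.62.0/23
Subnets: 145.190.48.0/23, 145.190.50.0/23, 145.190.52.0/23, 145.190.54.0/23, 145.190.56.0/23, 145.190.58.0/23, 145.190.60.0/23, 145.190.62.0/23


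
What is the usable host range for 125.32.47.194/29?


Network: 125.32.47.192
Broadcast: 125.32.47.199
First usable = network + 1
Last usable = broadcast - 1
Range: 125.32.47.193 to 125.32.47.198


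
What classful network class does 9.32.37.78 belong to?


First octet: 9
Binary: 00001001
0xxxxxxx -> Class A (1-126)
Class A, default mask 255.0.0.0 (/8)


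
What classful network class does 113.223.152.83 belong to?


First octet: 113
Binary: 01110001
0xxxxxxx -> Class A (1-126)
Class A, default mask 255.0.0.0 (/8)


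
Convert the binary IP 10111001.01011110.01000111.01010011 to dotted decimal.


10111001 = 185
01011110 = 94
01000111 = 71
01010011 = 83
IP: 185.94.71.83


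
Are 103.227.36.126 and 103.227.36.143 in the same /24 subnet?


Mask: 255.255.255.0
103.227.36.126 AND mask = 103.227.36.0
103.227.36.143 AND mask = 103.227.36.0
Yes, same subnet (103.227.36.0)


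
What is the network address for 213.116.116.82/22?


IP:   11010101.01110100.01110100.01010010
Mask: 11111111.11111111.11111100.00000000
AND operation:
Net:  11010101.01110100.01110100.00000000
Network: 213.116.116.0/22


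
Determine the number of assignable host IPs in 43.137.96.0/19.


Host bits = 32 - 19 = 13
Total addresses = 2^13 = 8192
Usable = total - 2 (network and broadcast)
Usable hosts: 8190


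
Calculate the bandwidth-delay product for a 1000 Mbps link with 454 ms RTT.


BDP = bandwidth * RTT
= 1000 Mbps * 454 ms
= 1000 * 1e6 * 454 / 1000 bits
= 454000000 bits
= 56750000 bytes
= 55419.9219 KB
BDP = 454000000 bits (56750000 bytes)


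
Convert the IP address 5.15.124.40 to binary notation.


5 = 00000101
15 = 00001111
124 = 01111100
40 = 00101000
Binary: 00000101.00001111.01111100.00101000


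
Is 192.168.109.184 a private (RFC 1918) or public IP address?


RFC 1918 private ranges:
  10.0.0.0/8 (10.0.0.0 - 10.255.255.255)
  172.16.0.0/12 (172.16.0.0 - 172.31.255.255)
  192.168.0.0/16 (192.168.0.0 - 192.168.255.255)
Private (in 192.168.0.0/16)


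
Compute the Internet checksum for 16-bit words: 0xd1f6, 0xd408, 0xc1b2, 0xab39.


Sum all words (with carry folding):
+ 0xd1f6 = 0xd1f6
+ 0xd408 = 0xa5ff
+ 0xc1b2 = 0x67b2
+ 0xab39 = 0x12ec
One's complement: ~0x12ec
Checksum = 0xed13


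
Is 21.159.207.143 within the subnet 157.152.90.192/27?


Subnet network: 157.152.90.192
Test IP AND mask: 21.159.207.128
No, 21.159.207.143 is not in 157.152.90.192/27


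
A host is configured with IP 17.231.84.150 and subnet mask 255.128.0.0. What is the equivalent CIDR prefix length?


Binary: 11111111.10000000.00000000.00000000
Count leading 1s
Prefix: /9


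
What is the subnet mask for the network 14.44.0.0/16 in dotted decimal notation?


/16 means 16 network bits, 16 host bits
Binary: 11111111111111110000000000000000
Mask: 255.255.0.0


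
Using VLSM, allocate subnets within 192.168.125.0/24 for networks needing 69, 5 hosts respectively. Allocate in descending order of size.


69 hosts -> /25 (126 usable): 192.168.125.0/25
5 hosts -> /29 (6 usable): 192.168.125.128/29
Allocation: 192.168.125.0/25 (69 hosts, 126 usable); 192.168.125.128/29 (5 hosts, 6 usable)


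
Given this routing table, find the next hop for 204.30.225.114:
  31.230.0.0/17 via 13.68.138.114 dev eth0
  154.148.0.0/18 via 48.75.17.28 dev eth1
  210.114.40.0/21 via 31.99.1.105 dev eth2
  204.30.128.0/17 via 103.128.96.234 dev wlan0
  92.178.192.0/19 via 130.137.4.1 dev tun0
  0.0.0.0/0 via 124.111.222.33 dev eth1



Longest prefix match for 204.30.225.114:
  /17 31.230.0.0: no
  /18 154.148.0.0: no
  /21 210.114.40.0: no
  /17 204.30.128.0: MATCH
  /19 92.178.192.0: no
  /0 0.0.0.0: MATCH
Selected: next-hop 103.128.96.234 via wlan0 (matched /17)


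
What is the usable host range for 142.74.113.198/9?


Network: 142.0.0.0
Broadcast: 142.127.255.255
First usable = network + 1
Last usable = broadcast - 1
Range: 142.0.0.1 to 142.127.255.254


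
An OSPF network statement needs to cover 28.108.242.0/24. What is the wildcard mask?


Subnet mask: 255.255.255.0
Wildcard = 255.255.255.255 - subnet mask
255 - 255 = 0
255 - 255 = 0
255 - 255 = 0
255 - 0 = 255
Wildcard: 0.0.0.255


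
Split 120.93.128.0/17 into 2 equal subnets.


New prefix = 17 + 1 = 18
Each subnet has 16384 addresses
  120.93.128.0/18
  120.93.192.0/18
Subnets: 120.93.128.0/18, 120.93.192.0/18


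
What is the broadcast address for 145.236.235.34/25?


Network: 145.236.235.0/25
Host bits = 7
Set all host bits to 1:
Broadcast: 145.236.235.127


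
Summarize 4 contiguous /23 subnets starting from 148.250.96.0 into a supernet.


Original prefix: /23
Number of subnets: 4 = 2^2
New prefix = 23 - 2 = 21
Supernet: 148.250.96.0/21


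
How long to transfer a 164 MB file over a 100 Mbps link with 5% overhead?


Effective throughput = 100 * (1 - 5/100) = 95 Mbps
File size in Mb = 164 * 8 = 1312 Mb
Time = 1312 / 95
Time = 13.8105 seconds


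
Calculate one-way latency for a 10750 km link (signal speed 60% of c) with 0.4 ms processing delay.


Speed = 0.6 * 3e5 km/s = 180000 km/s
Propagation delay = 10750 / 180000 = 0.0597 s = 59.7222 ms
Processing delay = 0.4 ms
Total one-way latency = 60.1222 ms


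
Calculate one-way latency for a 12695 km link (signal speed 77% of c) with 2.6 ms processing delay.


Speed = 0.77 * 3e5 km/s = 231000 km/s
Propagation delay = 12695 / 231000 = 0.055 s = 54.9567 ms
Processing delay = 2.6 ms
Total one-way latency = 57.5567 ms


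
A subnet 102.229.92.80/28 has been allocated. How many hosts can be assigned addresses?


Host bits = 32 - 28 = 4
Total addresses = 2^4 = 16
Usable = total - 2 (network and broadcast)
Usable hosts: 14


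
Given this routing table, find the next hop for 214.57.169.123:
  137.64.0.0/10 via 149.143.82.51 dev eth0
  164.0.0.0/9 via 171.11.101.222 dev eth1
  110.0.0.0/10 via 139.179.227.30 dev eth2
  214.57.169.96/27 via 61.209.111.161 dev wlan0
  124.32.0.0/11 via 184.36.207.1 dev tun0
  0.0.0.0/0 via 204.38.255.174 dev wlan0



Longest prefix match for 214.57.169.123:
  /10 137.64.0.0: no
  /9 164.0.0.0: no
  /10 110.0.0.0: no
  /27 214.57.169.96: MATCH
  /11 124.32.0.0: no
  /0 0.0.0.0: MATCH
Selected: next-hop 61.209.111.161 via wlan0 (matched /27)


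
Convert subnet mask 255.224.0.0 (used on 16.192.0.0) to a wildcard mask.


Subnet mask: 255.224.0.0
Wildcard = 255.255.255.255 - subnet mask
255 - 255 = 0
255 - 224 = 31
255 - 0 = 255
255 - 0 = 255
Wildcard: 0.31.255.255


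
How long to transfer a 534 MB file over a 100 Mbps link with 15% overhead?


Effective throughput = 100 * (1 - 15/100) = 85 Mbps
File size in Mb = 534 * 8 = 4272 Mb
Time = 4272 / 85
Time = 50.2588 seconds


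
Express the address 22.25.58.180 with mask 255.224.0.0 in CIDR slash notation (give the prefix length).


Binary: 11111111.11100000.00000000.00000000
Count leading 1s
Prefix: /11


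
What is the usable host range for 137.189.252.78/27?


Network: 137.189.252.64
Broadcast: 137.189.252.95
First usable = network + 1
Last usable = broadcast - 1
Range: 137.189.252.65 to 137.189.252.94


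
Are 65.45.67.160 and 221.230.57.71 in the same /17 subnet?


Mask: 255.255.128.0
65.45.67.160 AND mask = 65.45.0.0
221.230.57.71 AND mask = 221.230.0.0
No, different subnets (65.45.0.0 vs 221.230.0.0)


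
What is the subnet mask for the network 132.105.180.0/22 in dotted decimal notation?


/22 means 22 network bits, 10 host bits
Binary: 11111111111111111111110000000000
Mask: 255.255.252.0


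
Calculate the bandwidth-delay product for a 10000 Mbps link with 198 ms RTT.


BDP = bandwidth * RTT
= 10000 Mbps * 198 ms
= 10000 * 1e6 * 198 / 1000 bits
= 1980000000 bits
= 247500000 bytes
= 241699.2188 KB
BDP = 1980000000 bits (247500000 bytes)


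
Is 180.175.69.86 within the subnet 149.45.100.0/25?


Subnet network: 149.45.100.0
Test IP AND mask: 180.175.69.0
No, 180.175.69.86 is not in 149.45.100.0/25


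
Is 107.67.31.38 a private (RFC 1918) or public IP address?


RFC 1918 private ranges:
  10.0.0.0/8 (10.0.0.0 - 10.255.255.255)
  172.16.0.0/12 (172.16.0.0 - 172.31.255.255)
  192.168.0.0/16 (192.168.0.0 - 192.168.255.255)
Public (not in any RFC 1918 range)


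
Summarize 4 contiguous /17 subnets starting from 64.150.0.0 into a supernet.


Original prefix: /17
Number of subnets: 4 = 2^2
New prefix = 17 - 2 = 15
Supernet: 64.150.0.0/15


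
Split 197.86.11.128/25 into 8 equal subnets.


New prefix = 25 + 3 = 28
Each subnet has 16 addresses
  197.86.11.128/28
  197.86.11.144/28
  197.86.11.160/28
  197.86.11.176/28
  197.86.11.192/28
  197.86.11.208/28
  197.86.11.224/28
  197.86.11.240/28
Subnets: 197.86.11.128/28, 197.86.11.144/28, 197.86.11.160/28, 197.86.11.176/28, 197.86.11.192/28, 197.86.11.208/28, 197.86.11.224/28, 197.86.11.240/28


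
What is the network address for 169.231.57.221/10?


IP:   10101001.11100111.00111001.11011101
Mask: 11111111.11000000.00000000.00000000
AND operation:
Net:  10101001.11000000.00000000.00000000
Network: 169.192.0.0/10


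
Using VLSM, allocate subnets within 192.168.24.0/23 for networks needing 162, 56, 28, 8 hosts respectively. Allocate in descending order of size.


162 hosts -> /24 (254 usable): 192.168.24.0/24
56 hosts -> /26 (62 usable): 192.168.25.0/26
28 hosts -> /27 (30 usable): 192.168.25.64/27
8 hosts -> /28 (14 usable): 192.168.25.96/28
Allocation: 192.168.24.0/24 (162 hosts, 254 usable); 192.168.25.0/26 (56 hosts, 62 usable); 192.168.25.64/27 (28 hosts, 30 usable); 192.168.25.96/28 (8 hosts, 14 usable)


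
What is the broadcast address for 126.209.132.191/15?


Network: 126.208.0.0/15
Host bits = 17
Set all host bits to 1:
Broadcast: 126.209.255.255


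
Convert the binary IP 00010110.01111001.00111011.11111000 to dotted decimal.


00010110 = 22
01111001 = 121
00111011 = 59
11111000 = 248
IP: 22.121.59.248


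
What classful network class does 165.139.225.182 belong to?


First octet: 165
Binary: 10100101
10xxxxxx -> Class B (128-191)
Class B, default mask 255.255.0.0 (/16)


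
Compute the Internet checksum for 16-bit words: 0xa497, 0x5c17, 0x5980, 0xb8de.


Sum all words (with carry folding):
+ 0xa497 = 0xa497
+ 0x5c17 = 0x00af
+ 0x5980 = 0x5a2f
+ 0xb8de = 0x130e
One's complement: ~0x130e
Checksum = 0xecf1


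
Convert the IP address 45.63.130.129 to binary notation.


45 = 00101101
63 = 00111111
130 = 10000010
129 = 10000001
Binary: 00101101.00111111.10000010.10000001


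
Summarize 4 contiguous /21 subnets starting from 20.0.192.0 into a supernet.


Original prefix: /21
Number of subnets: 4 = 2^2
New prefix = 21 - 2 = 19
Supernet: 20.0.192.0/19


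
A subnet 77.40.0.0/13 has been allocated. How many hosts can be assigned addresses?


Host bits = 32 - 13 = 19
Total addresses = 2^19 = 524288
Usable = total - 2 (network and broadcast)
Usable hosts: 524286


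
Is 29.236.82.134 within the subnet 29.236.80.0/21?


Subnet network: 29.236.80.0
Test IP AND mask: 29.236.80.0
Yes, 29.236.82.134 is in 29.236.80.0/21


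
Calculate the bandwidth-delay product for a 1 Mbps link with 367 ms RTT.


BDP = bandwidth * RTT
= 1 Mbps * 367 ms
= 1 * 1e6 * 367 / 1000 bits
= 367000 bits
= 45875 bytes
= 44.7998 KB
BDP = 367000 bits (45875 bytes)


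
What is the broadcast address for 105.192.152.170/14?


Network: 105.192.0.0/14
Host bits = 18
Set all host bits to 1:
Broadcast: 105.195.255.255


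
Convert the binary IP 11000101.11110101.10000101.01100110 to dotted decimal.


11000101 = 197
11110101 = 245
10000101 = 133
01100110 = 102
IP: 197.245.133.102


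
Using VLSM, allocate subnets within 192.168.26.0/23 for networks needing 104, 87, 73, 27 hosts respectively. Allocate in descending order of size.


104 hosts -> /25 (126 usable): 192.168.26.0/25
87 hosts -> /25 (126 usable): 192.168.26.128/25
73 hosts -> /25 (126 usable): 192.168.27.0/25
27 hosts -> /27 (30 usable): 192.168.27.128/27
Allocation: 192.168.26.0/25 (104 hosts, 126 usable); 192.168.26.128/25 (87 hosts, 126 usable); 192.168.27.0/25 (73 hosts, 126 usable); 192.168.27.128/27 (27 hosts, 30 usable)


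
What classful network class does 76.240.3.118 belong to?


First octet: 76
Binary: 01001100
0xxxxxxx -> Class A (1-126)
Class A, default mask 255.0.0.0 (/8)


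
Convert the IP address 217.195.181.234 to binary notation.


217 = 11011001
195 = 11000011
181 = 10110101
234 = 11101010
Binary: 11011001.11000011.10110101.11101010


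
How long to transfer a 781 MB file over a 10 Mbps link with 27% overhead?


Effective throughput = 10 * (1 - 27/100) = 7.3 Mbps
File size in Mb = 781 * 8 = 6248 Mb
Time = 6248 / 7.3
Time = 855.8904 seconds


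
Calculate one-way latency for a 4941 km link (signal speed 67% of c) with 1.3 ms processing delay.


Speed = 0.67 * 3e5 km/s = 201000 km/s
Propagation delay = 4941 / 201000 = 0.0246 s = 24.5821 ms
Processing delay = 1.3 ms
Total one-way latency = 25.8821 ms


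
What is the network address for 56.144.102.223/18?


IP:   00111000.10010000.01100110.11011111
Mask: 11111111.11111111.11000000.00000000
AND operation:
Net:  00111000.10010000.01000000.00000000
Network: 56.144.64.0/18


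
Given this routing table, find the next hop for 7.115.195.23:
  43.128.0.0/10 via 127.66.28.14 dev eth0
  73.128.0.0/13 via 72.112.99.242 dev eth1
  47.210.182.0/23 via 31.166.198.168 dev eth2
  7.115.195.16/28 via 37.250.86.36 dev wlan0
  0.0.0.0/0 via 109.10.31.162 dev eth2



Longest prefix match for 7.115.195.23:
  /10 43.128.0.0: no
  /13 73.128.0.0: no
  /23 47.210.182.0: no
  /28 7.115.195.16: MATCH
  /0 0.0.0.0: MATCH
Selected: next-hop 37.250.86.36 via wlan0 (matched /28)


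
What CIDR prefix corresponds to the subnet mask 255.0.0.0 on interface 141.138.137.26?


Binary: 11111111.00000000.00000000.00000000
Count leading 1s
Prefix: /8


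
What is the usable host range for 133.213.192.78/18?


Network: 133.213.192.0
Broadcast: 133.213.255.255
First usable = network + 1
Last usable = broadcast - 1
Range: 133.213.192.1 to 133.213.255.254


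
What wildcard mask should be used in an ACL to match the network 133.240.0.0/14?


Subnet mask: 255.252.0.0
Wildcard = 255.255.255.255 - subnet mask
255 - 255 = 0
255 - 252 = 3
255 - 0 = 255
255 - 0 = 255
Wildcard: 0.3.255.255


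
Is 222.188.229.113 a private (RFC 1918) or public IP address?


RFC 1918 private ranges:
  10.0.0.0/8 (10.0.0.0 - 10.255.255.255)
  172.16.0.0/12 (172.16.0.0 - 172.31.255.255)
  192.168.0.0/16 (192.168.0.0 - 192.168.255.255)
Public (not in any RFC 1918 range)


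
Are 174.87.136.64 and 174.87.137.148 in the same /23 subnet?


Mask: 255.255.254.0
174.87.136.64 AND mask = 174.87.136.0
174.87.137.148 AND mask = 174.87.136.0
Yes, same subnet (174.87.136.0)


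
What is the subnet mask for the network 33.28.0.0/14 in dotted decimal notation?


/14 means 14 network bits, 18 host bits
Binary: 11111111111111000000000000000000
Mask: 255.252.0.0


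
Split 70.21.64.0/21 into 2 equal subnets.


New prefix = 21 + 1 = 22
Each subnet has 1024 addresses
  70.21.64.0/22
  70.21.68.0/22
Subnets: 70.21.64.0/22, 70.21.68.0/22


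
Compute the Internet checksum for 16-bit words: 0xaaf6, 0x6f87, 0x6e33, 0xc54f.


Sum all words (with carry folding):
+ 0xaaf6 = 0xaaf6
+ 0x6f87 = 0x1a7e
+ 0x6e33 = 0x88b1
+ 0xc54f = 0x4e01
One's complement: ~0x4e01
Checksum = 0xb1fe


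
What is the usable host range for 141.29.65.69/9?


Network: 141.0.0.0
Broadcast: 141.127.255.255
First usable = network + 1
Last usable = broadcast - 1
Range: 141.0.0.1 to 141.127.255.254


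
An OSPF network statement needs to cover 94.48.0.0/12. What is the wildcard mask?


Subnet mask: 255.240.0.0
Wildcard = 255.255.255.255 - subnet mask
255 - 255 = 0
255 - 240 = 15
255 - 0 = 255
255 - 0 = 255
Wildcard: 0.15.255.255


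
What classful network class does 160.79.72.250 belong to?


First octet: 160
Binary: 10100000
10xxxxxx -> Class B (128-191)
Class B, default mask 255.255.0.0 (/16)


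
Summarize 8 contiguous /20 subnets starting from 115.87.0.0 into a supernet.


Original prefix: /20
Number of subnets: 8 = 2^3
New prefix = 20 - 3 = 17
Supernet: 115.87.0.0/17


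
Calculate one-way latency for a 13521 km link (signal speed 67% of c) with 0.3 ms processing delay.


Speed = 0.67 * 3e5 km/s = 201000 km/s
Propagation delay = 13521 / 201000 = 0.0673 s = 67.2687 ms
Processing delay = 0.3 ms
Total one-way latency = 67.5687 ms


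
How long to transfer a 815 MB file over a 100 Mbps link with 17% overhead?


Effective throughput = 100 * (1 - 17/100) = 83 Mbps
File size in Mb = 815 * 8 = 6520 Mb
Time = 6520 / 83
Time = 78.5542 seconds


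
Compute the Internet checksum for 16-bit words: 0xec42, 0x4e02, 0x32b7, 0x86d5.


Sum all words (with carry folding):
+ 0xec42 = 0xec42
+ 0x4e02 = 0x3a45
+ 0x32b7 = 0x6cfc
+ 0x86d5 = 0xf3d1
One's complement: ~0xf3d1
Checksum = 0x0c2e


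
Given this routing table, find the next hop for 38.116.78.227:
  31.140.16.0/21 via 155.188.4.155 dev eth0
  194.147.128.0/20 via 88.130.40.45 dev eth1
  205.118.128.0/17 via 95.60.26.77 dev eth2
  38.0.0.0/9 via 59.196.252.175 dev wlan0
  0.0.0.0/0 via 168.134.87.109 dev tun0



Longest prefix match for 38.116.78.227:
  /21 31.140.16.0: no
  /20 194.147.128.0: no
  /17 205.118.128.0: no
  /9 38.0.0.0: MATCH
  /0 0.0.0.0: MATCH
Selected: next-hop 59.196.252.175 via wlan0 (matched /9)


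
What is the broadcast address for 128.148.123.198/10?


Network: 128.128.0.0/10
Host bits = 22
Set all host bits to 1:
Broadcast: 128.191.255.255


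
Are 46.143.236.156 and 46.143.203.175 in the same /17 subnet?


Mask: 255.255.128.0
46.143.236.156 AND mask = 46.143.128.0
46.143.203.175 AND mask = 46.143.128.0
Yes, same subnet (46.143.128.0)


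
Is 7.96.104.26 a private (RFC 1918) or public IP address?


RFC 1918 private ranges:
  10.0.0.0/8 (10.0.0.0 - 10.255.255.255)
  172.16.0.0/12 (172.16.0.0 - 172.31.255.255)
  192.168.0.0/16 (192.168.0.0 - 192.168.255.255)
Public (not in any RFC 1918 range)


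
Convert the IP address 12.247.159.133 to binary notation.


12 = 00001100
247 = 11110111
159 = 10011111
133 = 10000101
Binary: 00001100.11110111.10011111.10000101


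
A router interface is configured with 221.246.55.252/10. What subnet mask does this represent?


/10 means 10 network bits, 22 host bits
Binary: 11111111110000000000000000000000
Mask: 255.192.0.0


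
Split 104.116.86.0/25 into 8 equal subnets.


New prefix = 25 + 3 = 28
Each subnet has 16 addresses
  104.116.86.0/28
  104.116.86.16/28
  104.116.86.32/28
  104.116.86.48/28
  104.116.86.64/28
  104.116.86.80/28
  104.116.86.96/28
  104.116.86.112/28
Subnets: 104.116.86.0/28, 104.116.86.16/28, 104.116.86.32/28, 104.116.86.48/28, 104.116.86.64/28, 104.116.86.80/28, 104.116.86.96/28, 104.116.86.112/28


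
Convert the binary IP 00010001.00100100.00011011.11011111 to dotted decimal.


00010001 = 17
00100100 = 36
00011011 = 27
11011111 = 223
IP: 17.36.27.223


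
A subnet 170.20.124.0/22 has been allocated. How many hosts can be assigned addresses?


Host bits = 32 - 22 = 10
Total addresses = 2^10 = 1024
Usable = total - 2 (network and broadcast)
Usable hosts: 1022


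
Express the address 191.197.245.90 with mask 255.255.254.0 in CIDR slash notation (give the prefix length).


Binary: 11111111.11111111.11111110.00000000
Count leading 1s
Prefix: /23


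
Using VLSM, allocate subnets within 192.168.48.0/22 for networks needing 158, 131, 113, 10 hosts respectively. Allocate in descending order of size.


158 hosts -> /24 (254 usable): 192.168.48.0/24
131 hosts -> /24 (254 usable): 192.168.49.0/24
113 hosts -> /25 (126 usable): 192.168.50.0/25
10 hosts -> /28 (14 usable): 192.168.50.128/28
Allocation: 192.168.48.0/24 (158 hosts, 254 usable); 192.168.49.0/24 (131 hosts, 254 usable); 192.168.50.0/25 (113 hosts, 126 usable); 192.168.50.128/28 (10 hosts, 14 usable)


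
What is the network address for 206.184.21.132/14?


IP:   11001110.10111000.00010101.10000100
Mask: 11111111.11111100.00000000.00000000
AND operation:
Net:  11001110.10111000.00000000.00000000
Network: 206.184.0.0/14


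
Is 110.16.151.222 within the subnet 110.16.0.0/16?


Subnet network: 110.16.0.0
Test IP AND mask: 110.16.0.0
Yes, 110.16.151.222 is in 110.16.0.0/16


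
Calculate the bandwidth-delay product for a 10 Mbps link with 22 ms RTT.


BDP = bandwidth * RTT
= 10 Mbps * 22 ms
= 10 * 1e6 * 22 / 1000 bits
= 220000 bits
= 27500 bytes
= 26.8555 KB
BDP = 220000 bits (27500 bytes)


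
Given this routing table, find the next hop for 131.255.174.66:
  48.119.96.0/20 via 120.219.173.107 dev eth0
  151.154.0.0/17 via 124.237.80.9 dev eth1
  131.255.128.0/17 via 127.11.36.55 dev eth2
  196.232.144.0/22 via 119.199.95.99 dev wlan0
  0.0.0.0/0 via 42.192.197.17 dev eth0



Longest prefix match for 131.255.174.66:
  /20 48.119.96.0: no
  /17 151.154.0.0: no
  /17 131.255.128.0: MATCH
  /22 196.232.144.0: no
  /0 0.0.0.0: MATCH
Selected: next-hop 127.11.36.55 via eth2 (matched /17)


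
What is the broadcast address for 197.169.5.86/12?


Network: 197.160.0.0/12
Host bits = 20
Set all host bits to 1:
Broadcast: 197.175.255.255


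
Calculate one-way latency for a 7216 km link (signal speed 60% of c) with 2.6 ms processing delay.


Speed = 0.6 * 3e5 km/s = 180000 km/s
Propagation delay = 7216 / 180000 = 0.0401 s = 40.0889 ms
Processing delay = 2.6 ms
Total one-way latency = 42.6889 ms


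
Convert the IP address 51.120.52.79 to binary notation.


51 = 00110011
120 = 01111000
52 = 00110100
79 = 01001111
Binary: 00110011.01111000.00110100.01001111


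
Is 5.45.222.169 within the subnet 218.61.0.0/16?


Subnet network: 218.61.0.0
Test IP AND mask: 5.45.0.0
No, 5.45.222.169 is not in 218.61.0.0/16


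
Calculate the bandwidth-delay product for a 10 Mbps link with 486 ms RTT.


BDP = bandwidth * RTT
= 10 Mbps * 486 ms
= 10 * 1e6 * 486 / 1000 bits
= 4860000 bits
= 607500 bytes
= 593.2617 KB
BDP = 4860000 bits (607500 bytes)


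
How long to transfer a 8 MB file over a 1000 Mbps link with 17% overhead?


Effective throughput = 1000 * (1 - 17/100) = 830 Mbps
File size in Mb = 8 * 8 = 64 Mb
Time = 64 / 830
Time = 0.0771 seconds


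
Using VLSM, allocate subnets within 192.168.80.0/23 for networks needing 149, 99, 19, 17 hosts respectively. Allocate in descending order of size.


149 hosts -> /24 (254 usable): 192.168.80.0/24
99 hosts -> /25 (126 usable): 192.168.81.0/25
19 hosts -> /27 (30 usable): 192.168.81.128/27
17 hosts -> /27 (30 usable): 192.168.81.160/27
Allocation: 192.168.80.0/24 (149 hosts, 254 usable); 192.168.81.0/25 (99 hosts, 126 usable); 192.168.81.128/27 (19 hosts, 30 usable); 192.168.81.160/27 (17 hosts, 30 usable)


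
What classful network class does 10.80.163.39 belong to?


First octet: 10
Binary: 00001010
0xxxxxxx -> Class A (1-126)
Class A, default mask 255.0.0.0 (/8)


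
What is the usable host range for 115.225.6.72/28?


Network: 115.225.6.64
Broadcast: 115.225.6.79
First usable = network + 1
Last usable = broadcast - 1
Range: 115.225.6.65 to 115.225.6.78


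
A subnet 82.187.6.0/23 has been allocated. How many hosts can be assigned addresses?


Host bits = 32 - 23 = 9
Total addresses = 2^9 = 512
Usable = total - 2 (network and broadcast)
Usable hosts: 510


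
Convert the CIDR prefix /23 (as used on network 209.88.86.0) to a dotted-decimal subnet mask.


/23 means 23 network bits, 9 host bits
Binary: 11111111111111111111111000000000
Mask: 255.255.254.0


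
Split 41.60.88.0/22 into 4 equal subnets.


New prefix = 22 + 2 = 24
Each subnet has 256 addresses
  41.60.88.0/24
  41.60.89.0/24
  41.60.90.0/24
  41.60.91.0/24
Subnets: 41.60.88.0/24, 41.60.89.0/24, 41.60.90.0/24, 41.60.91.0/24


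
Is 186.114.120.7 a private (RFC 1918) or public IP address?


RFC 1918 private ranges:
  10.0.0.0/8 (10.0.0.0 - 10.255.255.255)
  172.16.0.0/12 (172.16.0.0 - 172.31.255.255)
  192.168.0.0/16 (192.168.0.0 - 192.168.255.255)
Public (not in any RFC 1918 range)


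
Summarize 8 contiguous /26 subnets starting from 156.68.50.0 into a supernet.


Original prefix: /26
Number of subnets: 8 = 2^3
New prefix = 26 - 3 = 23
Supernet: 156.68.50.0/23


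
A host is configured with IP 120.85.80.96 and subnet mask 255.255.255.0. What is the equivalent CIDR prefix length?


Binary: 11111111.11111111.11111111.00000000
Count leading 1s
Prefix: /24


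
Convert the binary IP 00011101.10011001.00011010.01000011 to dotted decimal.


00011101 = 29
10011001 = 153
00011010 = 26
01000011 = 67
IP: 29.153.26.67


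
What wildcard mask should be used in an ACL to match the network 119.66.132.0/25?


Subnet mask: 255.255.255.128
Wildcard = 255.255.255.255 - subnet mask
255 - 255 = 0
255 - 255 = 0
255 - 255 = 0
255 - 128 = 127
Wildcard: 0.0.0.127


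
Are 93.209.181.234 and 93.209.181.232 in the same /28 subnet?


Mask: 255.255.255.240
93.209.181.234 AND mask = 93.209.181.224
93.209.181.232 AND mask = 93.209.181.224
Yes, same subnet (93.209.181.224)


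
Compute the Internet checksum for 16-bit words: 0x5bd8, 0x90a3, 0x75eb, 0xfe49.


Sum all words (with carry folding):
+ 0x5bd8 = 0x5bd8
+ 0x90a3 = 0xec7b
+ 0x75eb = 0x6267
+ 0xfe49 = 0x60b1
One's complement: ~0x60b1
Checksum = 0x9f4e


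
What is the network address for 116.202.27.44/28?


IP:   01110100.11001010.00011011.00101100
Mask: 11111111.11111111.11111111.11110000
AND operation:
Net:  01110100.11001010.00011011.00100000
Network: 116.202.27.32/28


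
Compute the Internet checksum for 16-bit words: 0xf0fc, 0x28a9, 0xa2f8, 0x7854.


Sum all words (with carry folding):
+ 0xf0fc = 0xf0fc
+ 0x28a9 = 0x19a6
+ 0xa2f8 = 0xbc9e
+ 0x7854 = 0x34f3
One's complement: ~0x34f3
Checksum = 0xcb0c


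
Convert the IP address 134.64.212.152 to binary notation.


134 = 10000110
64 = 01000000
212 = 11010100
152 = 10011000
Binary: 10000110.01000000.11010100.10011000


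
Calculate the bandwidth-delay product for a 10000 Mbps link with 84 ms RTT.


BDP = bandwidth * RTT
= 10000 Mbps * 84 ms
= 10000 * 1e6 * 84 / 1000 bits
= 840000000 bits
= 105000000 bytes
= 102539.0625 KB
BDP = 840000000 bits (105000000 bytes)


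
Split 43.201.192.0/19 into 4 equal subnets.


New prefix = 19 + 2 = 21
Each subnet has 2048 addresses
  43.201.192.0/21
  43.201.200.0/21
  43.201.208.0/21
  43.201.216.0/21
Subnets: 43.201.192.0/21, 43.201.200.0/21, 43.201.208.0/21, 43.201.216.0/21


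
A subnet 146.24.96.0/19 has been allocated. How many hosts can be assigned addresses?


Host bits = 32 - 19 = 13
Total addresses = 2^13 = 8192
Usable = total - 2 (network and broadcast)
Usable hosts: 8190


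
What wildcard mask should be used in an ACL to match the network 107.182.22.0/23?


Subnet mask: 255.255.254.0
Wildcard = 255.255.255.255 - subnet mask
255 - 255 = 0
255 - 255 = 0
255 - 254 = 1
255 - 0 = 255
Wildcard: 0.0.1.255


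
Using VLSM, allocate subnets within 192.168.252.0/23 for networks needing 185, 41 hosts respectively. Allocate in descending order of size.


185 hosts -> /24 (254 usable): 192.168.252.0/24
41 hosts -> /26 (62 usable): 192.168.253.0/26
Allocation: 192.168.252.0/24 (185 hosts, 254 usable); 192.168.253.0/26 (41 hosts, 62 usable)


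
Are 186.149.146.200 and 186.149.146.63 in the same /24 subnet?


Mask: 255.255.255.0
186.149.146.200 AND mask = 186.149.146.0
186.149.146.63 AND mask = 186.149.146.0
Yes, same subnet (186.149.146.0)


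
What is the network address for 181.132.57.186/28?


IP:   10110101.10000100.00111001.10111010
Mask: 11111111.11111111.11111111.11110000
AND operation:
Net:  10110101.10000100.00111001.10110000
Network: 181.132.57.176/28


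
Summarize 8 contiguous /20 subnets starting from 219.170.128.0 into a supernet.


Original prefix: /20
Number of subnets: 8 = 2^3
New prefix = 20 - 3 = 17
Supernet: 219.170.128.0/17


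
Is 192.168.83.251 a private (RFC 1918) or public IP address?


RFC 1918 private ranges:
  10.0.0.0/8 (10.0.0.0 - 10.255.255.255)
  172.16.0.0/12 (172.16.0.0 - 172.31.255.255)
  192.168.0.0/16 (192.168.0.0 - 192.168.255.255)
Private (in 192.168.0.0/16)


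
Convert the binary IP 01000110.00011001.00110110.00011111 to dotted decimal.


01000110 = 70
00011001 = 25
00110110 = 54
00011111 = 31
IP: 70.25.54.31


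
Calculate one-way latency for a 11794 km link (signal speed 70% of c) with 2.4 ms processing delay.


Speed = 0.7 * 3e5 km/s = 210000 km/s
Propagation delay = 11794 / 210000 = 0.0562 s = 56.1619 ms
Processing delay = 2.4 ms
Total one-way latency = 58.5619 ms


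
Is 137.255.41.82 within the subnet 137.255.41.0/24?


Subnet network: 137.255.41.0
Test IP AND mask: 137.255.41.0
Yes, 137.255.41.82 is in 137.255.41.0/24


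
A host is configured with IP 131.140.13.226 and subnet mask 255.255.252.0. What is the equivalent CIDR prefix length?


Binary: 11111111.11111111.11111100.00000000
Count leading 1s
Prefix: /22


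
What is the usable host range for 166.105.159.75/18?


Network: 166.105.128.0
Broadcast: 166.105.191.255
First usable = network + 1
Last usable = broadcast - 1
Range: 166.105.128.1 to 166.105.191.254


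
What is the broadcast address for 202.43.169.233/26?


Network: 202.43.169.192/26
Host bits = 6
Set all host bits to 1:
Broadcast: 202.43.169.255


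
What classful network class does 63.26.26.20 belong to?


First octet: 63
Binary: 00111111
0xxxxxxx -> Class A (1-126)
Class A, default mask 255.0.0.0 (/8)


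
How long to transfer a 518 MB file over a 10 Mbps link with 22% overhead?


Effective throughput = 10 * (1 - 22/100) = 7.8 Mbps
File size in Mb = 518 * 8 = 4144 Mb
Time = 4144 / 7.8
Time = 531.2821 seconds


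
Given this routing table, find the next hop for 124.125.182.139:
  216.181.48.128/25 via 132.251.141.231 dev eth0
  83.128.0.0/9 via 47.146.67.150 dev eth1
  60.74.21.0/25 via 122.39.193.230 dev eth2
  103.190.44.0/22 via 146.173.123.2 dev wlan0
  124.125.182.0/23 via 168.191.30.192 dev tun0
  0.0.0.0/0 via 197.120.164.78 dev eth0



Longest prefix match for 124.125.182.139:
  /25 216.181.48.128: no
  /9 83.128.0.0: no
  /25 60.74.21.0: no
  /22 103.190.44.0: no
  /23 124.125.182.0: MATCH
  /0 0.0.0.0: MATCH
Selected: next-hop 168.191.30.192 via tun0 (matched /23)


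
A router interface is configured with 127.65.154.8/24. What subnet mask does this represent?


/24 means 24 network bits, 8 host bits
Binary: 11111111111111111111111100000000
Mask: 255.255.255.0
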